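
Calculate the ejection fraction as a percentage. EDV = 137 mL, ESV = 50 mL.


SV = EDV - ESV = 137 - 50 = 87 mL
EF = SV/EDV * 100 = 87/137 * 100
EF = 63.5%


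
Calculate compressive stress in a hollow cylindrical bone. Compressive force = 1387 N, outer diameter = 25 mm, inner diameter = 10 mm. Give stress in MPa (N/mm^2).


A = pi*(r_o^2 - r_i^2)
r_o = 12.5 mm, r_i = 5 mm
A = 412.334 mm^2
sigma = F/A = 1387 / 412.334
sigma = 3.364 MPa


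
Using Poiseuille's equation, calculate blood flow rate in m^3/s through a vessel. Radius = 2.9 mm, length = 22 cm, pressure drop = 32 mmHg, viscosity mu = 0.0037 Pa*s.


Q = pi*r^4*dP / (8*mu*L)
r = 0.0029 m, L = 0.22 m
dP = 32 mmHg = 4266.304 Pa
Q = 1.4557e-04 m^3/s


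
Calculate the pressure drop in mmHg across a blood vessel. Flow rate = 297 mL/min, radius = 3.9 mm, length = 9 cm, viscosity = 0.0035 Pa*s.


dP = 8*mu*L*Q / (pi*r^4)
Q = 297 mL/min = 4.95e-06 m^3/s
dP = 17.1632 Pa = 17.1632 / 133.322 mmHg = 0.1287 mmHg


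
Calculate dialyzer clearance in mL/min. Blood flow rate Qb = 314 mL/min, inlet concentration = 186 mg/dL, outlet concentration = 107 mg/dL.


K = Qb * (Cb_in - Cb_out) / Cb_in
K = 314 * (186 - 107) / 186
K = 133.4 mL/min


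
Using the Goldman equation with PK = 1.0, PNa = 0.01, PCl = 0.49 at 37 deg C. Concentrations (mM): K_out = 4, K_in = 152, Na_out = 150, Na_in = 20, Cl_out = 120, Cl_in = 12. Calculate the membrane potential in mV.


Vm = (RT/F)*ln((PK*Ko + PNa*Nao + PCl*Cli)/(PK*Ki + PNa*Nai + PCl*Clo))
Numer = 11.38, Denom = 211
Vm = -78.04 mV


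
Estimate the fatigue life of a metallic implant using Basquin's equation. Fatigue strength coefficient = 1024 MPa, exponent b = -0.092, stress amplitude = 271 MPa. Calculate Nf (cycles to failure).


sigma_a = sigma_f' * (2Nf)^b
2Nf = (sigma_a/sigma_f')^(1/b)
2Nf = (271/1024)^(1/-0.092)
2Nf = 1885095.4
Nf = 9.425e+05


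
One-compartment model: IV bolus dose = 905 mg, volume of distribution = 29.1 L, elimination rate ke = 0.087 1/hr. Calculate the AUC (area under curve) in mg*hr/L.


C0 = Dose/Vd = 905/29.1 = 31.0997 mg/L
AUC = C0/ke = 31.0997/0.087
AUC = 357.5 mg*hr/L


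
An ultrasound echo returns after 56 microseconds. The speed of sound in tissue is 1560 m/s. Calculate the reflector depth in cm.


depth = c * t / 2
t = 56 us = 5.6000e-05 s
depth = 1560 * 5.6000e-05 / 2
depth = 0.04368 m = 4.368 cm


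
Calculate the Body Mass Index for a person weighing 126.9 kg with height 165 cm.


BMI = weight / height^2
height = 165 cm = 1.65 m
BMI = 126.9 / 1.65^2
BMI = 46.61 kg/m^2


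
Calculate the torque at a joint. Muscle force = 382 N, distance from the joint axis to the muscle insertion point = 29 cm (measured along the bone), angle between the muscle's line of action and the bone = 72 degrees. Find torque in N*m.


Torque = F * d * sin(theta)   (moment arm = d*sin(theta))
d = 29 cm = 0.29 m
Torque = 382 * 0.29 * sin(72)
Torque = 105.4 N*m


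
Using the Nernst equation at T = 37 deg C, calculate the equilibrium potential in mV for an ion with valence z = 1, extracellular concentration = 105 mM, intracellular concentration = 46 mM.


E = (RT/(zF)) * ln(C_out/C_in)
T = 37 + 273.15 = 310.15 K
E = (8.314 * 310.15 / (1 * 96485)) * ln(105/46)
E = 22.06 mV


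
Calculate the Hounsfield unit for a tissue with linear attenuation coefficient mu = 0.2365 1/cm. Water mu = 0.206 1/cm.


HU = ((mu_tissue - mu_water) / mu_water) * 1000
HU = ((0.2365 - 0.206) / 0.206) * 1000
HU = 148.1


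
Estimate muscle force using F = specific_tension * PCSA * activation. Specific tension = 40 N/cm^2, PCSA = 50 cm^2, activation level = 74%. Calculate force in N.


F = sigma * PCSA * activation
F = 40 * 50 * 0.74
F = 1480 N


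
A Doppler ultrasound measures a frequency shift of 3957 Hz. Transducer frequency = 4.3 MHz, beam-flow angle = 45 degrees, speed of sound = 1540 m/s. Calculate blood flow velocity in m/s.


v = fd * c / (2 * f0 * cos(theta))
v = 3957 * 1540 / (2 * 4.3000e+06 * cos(45))
v = 1.002 m/s


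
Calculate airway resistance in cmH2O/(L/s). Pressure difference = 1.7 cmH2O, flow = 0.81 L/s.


R = dP / flow
R = 1.7 / 0.81
R = 2.099 cmH2O/(L/s)


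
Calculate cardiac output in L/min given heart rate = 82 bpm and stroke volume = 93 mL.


CO = HR * SV
CO = 82 * 93 / 1000
CO = 7.626 L/min


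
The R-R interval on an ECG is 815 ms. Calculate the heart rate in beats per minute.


HR = 60 / RR_interval(s)
RR = 815 ms = 0.815 s
HR = 60 / 0.815 = 73.62 bpm


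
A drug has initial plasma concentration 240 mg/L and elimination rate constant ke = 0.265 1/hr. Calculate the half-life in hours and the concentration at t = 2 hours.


t_half = ln(2) / ke = 0.693147 / 0.265 = 2.616 hr
C(t) = C0 * exp(-ke*t) = 240 * exp(-0.265*2)
C(2) = 141.3 mg/L


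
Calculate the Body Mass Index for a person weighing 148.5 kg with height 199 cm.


BMI = weight / height^2
height = 199 cm = 1.99 m
BMI = 148.5 / 1.99^2
BMI = 37.5 kg/m^2


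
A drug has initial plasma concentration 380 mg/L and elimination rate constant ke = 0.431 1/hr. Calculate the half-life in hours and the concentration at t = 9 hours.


t_half = ln(2) / ke = 0.693147 / 0.431 = 1.608 hr
C(t) = C0 * exp(-ke*t) = 380 * exp(-0.431*9)
C(9) = 7.855 mg/L


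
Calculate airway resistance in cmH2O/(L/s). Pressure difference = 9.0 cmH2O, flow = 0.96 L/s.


R = dP / flow
R = 9.0 / 0.96
R = 9.375 cmH2O/(L/s)


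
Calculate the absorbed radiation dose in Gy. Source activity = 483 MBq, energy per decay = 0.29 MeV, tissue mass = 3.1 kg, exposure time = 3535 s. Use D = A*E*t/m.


A = 483 MBq = 4.8300e+08 Bq
E = 0.29 MeV = 4.6458e-14 J
D = A*E*t/m = 4.8300e+08*4.6458e-14*3535/3.1
D = 0.02559 Gy


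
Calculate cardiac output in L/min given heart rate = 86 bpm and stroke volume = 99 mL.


CO = HR * SV
CO = 86 * 99 / 1000
CO = 8.514 L/min


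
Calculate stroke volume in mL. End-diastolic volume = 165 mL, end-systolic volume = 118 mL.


SV = EDV - ESV
SV = 165 - 118
SV = 47 mL


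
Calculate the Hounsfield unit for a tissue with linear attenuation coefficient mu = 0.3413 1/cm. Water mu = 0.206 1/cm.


HU = ((mu_tissue - mu_water) / mu_water) * 1000
HU = ((0.3413 - 0.206) / 0.206) * 1000
HU = 656.8


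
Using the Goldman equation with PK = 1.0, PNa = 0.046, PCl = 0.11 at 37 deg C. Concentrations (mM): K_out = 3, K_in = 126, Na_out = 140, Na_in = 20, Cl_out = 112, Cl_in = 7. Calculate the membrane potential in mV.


Vm = (RT/F)*ln((PK*Ko + PNa*Nao + PCl*Cli)/(PK*Ki + PNa*Nai + PCl*Clo))
Numer = 10.21, Denom = 139.24
Vm = -69.83 mV


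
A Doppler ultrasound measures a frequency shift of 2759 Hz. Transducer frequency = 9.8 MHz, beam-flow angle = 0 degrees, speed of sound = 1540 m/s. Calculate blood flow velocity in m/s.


v = fd * c / (2 * f0 * cos(theta))
v = 2759 * 1540 / (2 * 9.8000e+06 * cos(0))
v = 0.2168 m/s


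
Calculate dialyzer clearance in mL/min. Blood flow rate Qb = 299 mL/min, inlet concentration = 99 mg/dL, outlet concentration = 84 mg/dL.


K = Qb * (Cb_in - Cb_out) / Cb_in
K = 299 * (99 - 84) / 99
K = 45.3 mL/min


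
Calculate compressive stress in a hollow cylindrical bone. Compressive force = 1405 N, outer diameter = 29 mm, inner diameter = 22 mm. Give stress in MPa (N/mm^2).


A = pi*(r_o^2 - r_i^2)
r_o = 14.5 mm, r_i = 11 mm
A = 280.387 mm^2
sigma = F/A = 1405 / 280.387
sigma = 5.011 MPa


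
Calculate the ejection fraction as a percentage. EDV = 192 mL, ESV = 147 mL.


SV = EDV - ESV = 192 - 147 = 45 mL
EF = SV/EDV * 100 = 45/192 * 100
EF = 23.44%


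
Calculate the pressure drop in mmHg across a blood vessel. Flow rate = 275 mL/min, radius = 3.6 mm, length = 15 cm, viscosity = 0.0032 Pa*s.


dP = 8*mu*L*Q / (pi*r^4)
Q = 275 mL/min = 4.58333e-06 m^3/s
dP = 33.3543 Pa = 33.3543 / 133.322 mmHg = 0.2502 mmHg


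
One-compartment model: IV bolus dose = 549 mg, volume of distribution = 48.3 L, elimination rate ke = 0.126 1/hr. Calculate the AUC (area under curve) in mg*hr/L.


C0 = Dose/Vd = 549/48.3 = 11.3665 mg/L
AUC = C0/ke = 11.3665/0.126
AUC = 90.21 mg*hr/L


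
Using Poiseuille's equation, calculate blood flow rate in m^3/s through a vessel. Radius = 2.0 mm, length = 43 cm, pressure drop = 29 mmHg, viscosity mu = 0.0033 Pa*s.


Q = pi*r^4*dP / (8*mu*L)
r = 0.002 m, L = 0.43 m
dP = 29 mmHg = 3866.338 Pa
Q = 1.7120e-05 m^3/s


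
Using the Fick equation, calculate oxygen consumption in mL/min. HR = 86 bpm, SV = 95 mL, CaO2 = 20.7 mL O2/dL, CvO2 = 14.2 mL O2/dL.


CO = HR*SV = 86*95/1000 = 8.17 L/min
a-v O2 diff = 20.7 - 14.2 = 6.5 mL/dL
VO2 = CO * (CaO2-CvO2) * 10 dL/L
VO2 = 8.17 * 6.5 * 10
VO2 = 531 mL/min


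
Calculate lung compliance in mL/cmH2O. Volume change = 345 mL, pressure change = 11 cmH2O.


C = dV / dP
C = 345 / 11
C = 31.36 mL/cmH2O


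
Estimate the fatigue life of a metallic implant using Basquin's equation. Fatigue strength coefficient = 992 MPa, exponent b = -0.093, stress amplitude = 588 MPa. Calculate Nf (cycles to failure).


sigma_a = sigma_f' * (2Nf)^b
2Nf = (sigma_a/sigma_f')^(1/b)
2Nf = (588/992)^(1/-0.093)
2Nf = 276.88842
Nf = 138.4


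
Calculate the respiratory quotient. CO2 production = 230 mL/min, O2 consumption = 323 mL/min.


RQ = VCO2 / VO2
RQ = 230 / 323
RQ = 0.7121


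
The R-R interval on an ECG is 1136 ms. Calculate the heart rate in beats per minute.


HR = 60 / RR_interval(s)
RR = 1136 ms = 1.136 s
HR = 60 / 1.136 = 52.82 bpm


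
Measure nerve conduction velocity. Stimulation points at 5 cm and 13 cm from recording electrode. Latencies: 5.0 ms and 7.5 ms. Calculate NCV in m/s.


Distance = (13 - 5) / 100 = 0.08 m
dt = (7.5 - 5.0) / 1000 = 0.0025 s
NCV = dist / dt = 32 m/s


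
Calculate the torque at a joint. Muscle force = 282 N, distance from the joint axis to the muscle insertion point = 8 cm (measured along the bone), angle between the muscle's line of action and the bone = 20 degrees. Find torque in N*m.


Torque = F * d * sin(theta)   (moment arm = d*sin(theta))
d = 8 cm = 0.08 m
Torque = 282 * 0.08 * sin(20)
Torque = 7.716 N*m


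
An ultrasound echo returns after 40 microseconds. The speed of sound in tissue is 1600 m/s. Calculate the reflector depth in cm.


depth = c * t / 2
t = 40 us = 4.0000e-05 s
depth = 1600 * 4.0000e-05 / 2
depth = 0.032 m = 3.2 cm


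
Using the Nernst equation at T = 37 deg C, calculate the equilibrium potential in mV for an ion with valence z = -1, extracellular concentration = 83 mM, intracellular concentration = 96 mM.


E = (RT/(zF)) * ln(C_out/C_in)
T = 37 + 273.15 = 310.15 K
E = (8.314 * 310.15 / (-1 * 96485)) * ln(83/96)
E = 3.889 mV


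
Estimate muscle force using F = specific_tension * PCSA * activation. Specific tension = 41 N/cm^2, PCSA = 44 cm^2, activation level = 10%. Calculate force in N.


F = sigma * PCSA * activation
F = 41 * 44 * 0.1
F = 180.4 N


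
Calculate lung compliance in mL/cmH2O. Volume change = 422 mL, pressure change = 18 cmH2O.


C = dV / dP
C = 422 / 18
C = 23.44 mL/cmH2O


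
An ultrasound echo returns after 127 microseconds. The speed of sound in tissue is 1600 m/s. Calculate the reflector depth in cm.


depth = c * t / 2
t = 127 us = 1.2700e-04 s
depth = 1600 * 1.2700e-04 / 2
depth = 0.1016 m = 10.16 cm


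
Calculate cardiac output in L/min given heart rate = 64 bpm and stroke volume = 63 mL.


CO = HR * SV
CO = 64 * 63 / 1000
CO = 4.032 L/min


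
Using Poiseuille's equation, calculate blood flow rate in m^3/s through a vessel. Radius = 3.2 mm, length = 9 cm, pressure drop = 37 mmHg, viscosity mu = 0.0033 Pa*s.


Q = pi*r^4*dP / (8*mu*L)
r = 0.0032 m, L = 0.09 m
dP = 37 mmHg = 4932.914 Pa
Q = 6.8392e-04 m^3/s


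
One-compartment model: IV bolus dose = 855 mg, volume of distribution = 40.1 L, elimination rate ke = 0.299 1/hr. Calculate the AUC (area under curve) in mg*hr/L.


C0 = Dose/Vd = 855/40.1 = 21.3217 mg/L
AUC = C0/ke = 21.3217/0.299
AUC = 71.31 mg*hr/L


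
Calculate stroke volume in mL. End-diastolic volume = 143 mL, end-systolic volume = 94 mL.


SV = EDV - ESV
SV = 143 - 94
SV = 49 mL


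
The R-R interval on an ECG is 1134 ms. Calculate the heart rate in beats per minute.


HR = 60 / RR_interval(s)
RR = 1134 ms = 1.134 s
HR = 60 / 1.134 = 52.91 bpm


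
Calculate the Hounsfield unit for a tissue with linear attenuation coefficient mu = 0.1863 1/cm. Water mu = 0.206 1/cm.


HU = ((mu_tissue - mu_water) / mu_water) * 1000
HU = ((0.1863 - 0.206) / 0.206) * 1000
HU = -95.63


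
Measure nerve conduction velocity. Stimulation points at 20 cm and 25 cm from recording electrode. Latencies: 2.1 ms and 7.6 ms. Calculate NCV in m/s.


Distance = (25 - 20) / 100 = 0.05 m
dt = (7.6 - 2.1) / 1000 = 0.0055 s
NCV = dist / dt = 9.091 m/s


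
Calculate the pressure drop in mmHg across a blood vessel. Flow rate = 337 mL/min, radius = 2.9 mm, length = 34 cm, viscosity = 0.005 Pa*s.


dP = 8*mu*L*Q / (pi*r^4)
Q = 337 mL/min = 5.61667e-06 m^3/s
dP = 343.776 Pa = 343.776 / 133.322 mmHg = 2.579 mmHg


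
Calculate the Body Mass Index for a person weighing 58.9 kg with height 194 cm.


BMI = weight / height^2
height = 194 cm = 1.94 m
BMI = 58.9 / 1.94^2
BMI = 15.65 kg/m^2


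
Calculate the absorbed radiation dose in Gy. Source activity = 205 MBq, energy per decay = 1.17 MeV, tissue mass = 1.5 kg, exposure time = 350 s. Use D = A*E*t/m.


A = 205 MBq = 2.0500e+08 Bq
E = 1.17 MeV = 1.87434e-13 J
D = A*E*t/m = 2.0500e+08*1.87434e-13*350/1.5
D = 0.008966 Gy


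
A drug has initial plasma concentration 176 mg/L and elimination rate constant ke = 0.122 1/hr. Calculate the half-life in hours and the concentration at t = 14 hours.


t_half = ln(2) / ke = 0.693147 / 0.122 = 5.682 hr
C(t) = C0 * exp(-ke*t) = 176 * exp(-0.122*14)
C(14) = 31.9 mg/L


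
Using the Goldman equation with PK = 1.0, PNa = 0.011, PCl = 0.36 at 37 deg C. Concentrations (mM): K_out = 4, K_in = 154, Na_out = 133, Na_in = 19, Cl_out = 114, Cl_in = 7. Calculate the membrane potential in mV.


Vm = (RT/F)*ln((PK*Ko + PNa*Nao + PCl*Cli)/(PK*Ki + PNa*Nai + PCl*Clo))
Numer = 7.983, Denom = 195.249
Vm = -85.44 mV


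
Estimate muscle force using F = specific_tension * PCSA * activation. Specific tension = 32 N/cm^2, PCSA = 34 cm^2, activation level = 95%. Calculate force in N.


F = sigma * PCSA * activation
F = 32 * 34 * 0.95
F = 1034 N


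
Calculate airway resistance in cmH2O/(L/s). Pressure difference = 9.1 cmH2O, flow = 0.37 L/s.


R = dP / flow
R = 9.1 / 0.37
R = 24.59 cmH2O/(L/s)


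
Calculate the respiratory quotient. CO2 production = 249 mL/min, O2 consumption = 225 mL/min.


RQ = VCO2 / VO2
RQ = 249 / 225
RQ = 1.107


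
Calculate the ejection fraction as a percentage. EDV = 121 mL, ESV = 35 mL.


SV = EDV - ESV = 121 - 35 = 86 mL
EF = SV/EDV * 100 = 86/121 * 100
EF = 71.07%


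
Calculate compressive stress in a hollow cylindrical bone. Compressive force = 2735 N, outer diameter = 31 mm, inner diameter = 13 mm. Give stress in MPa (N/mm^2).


A = pi*(r_o^2 - r_i^2)
r_o = 15.5 mm, r_i = 6.5 mm
A = 622.035 mm^2
sigma = F/A = 2735 / 622.035
sigma = 4.397 MPa


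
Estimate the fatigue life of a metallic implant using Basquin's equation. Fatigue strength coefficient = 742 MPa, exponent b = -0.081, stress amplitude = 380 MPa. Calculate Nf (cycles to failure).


sigma_a = sigma_f' * (2Nf)^b
2Nf = (sigma_a/sigma_f')^(1/b)
2Nf = (380/742)^(1/-0.081)
2Nf = 3871.7298
Nf = 1936


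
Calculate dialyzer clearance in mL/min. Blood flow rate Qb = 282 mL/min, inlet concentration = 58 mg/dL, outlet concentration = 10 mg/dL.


K = Qb * (Cb_in - Cb_out) / Cb_in
K = 282 * (58 - 10) / 58
K = 233.4 mL/min


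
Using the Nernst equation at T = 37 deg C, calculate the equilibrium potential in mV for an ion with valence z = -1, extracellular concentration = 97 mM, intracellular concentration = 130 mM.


E = (RT/(zF)) * ln(C_out/C_in)
T = 37 + 273.15 = 310.15 K
E = (8.314 * 310.15 / (-1 * 96485)) * ln(97/130)
E = 7.826 mV


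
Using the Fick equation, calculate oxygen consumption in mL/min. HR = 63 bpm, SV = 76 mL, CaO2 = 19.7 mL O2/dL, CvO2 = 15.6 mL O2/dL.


CO = HR*SV = 63*76/1000 = 4.788 L/min
a-v O2 diff = 19.7 - 15.6 = 4.1 mL/dL
VO2 = CO * (CaO2-CvO2) * 10 dL/L
VO2 = 4.788 * 4.1 * 10
VO2 = 196.3 mL/min


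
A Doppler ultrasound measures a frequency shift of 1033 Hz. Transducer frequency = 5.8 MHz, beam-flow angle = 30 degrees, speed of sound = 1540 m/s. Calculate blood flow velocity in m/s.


v = fd * c / (2 * f0 * cos(theta))
v = 1033 * 1540 / (2 * 5.8000e+06 * cos(30))
v = 0.1584 m/s


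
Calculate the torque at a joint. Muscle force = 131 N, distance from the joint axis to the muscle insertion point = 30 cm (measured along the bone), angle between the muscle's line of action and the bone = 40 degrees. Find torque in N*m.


Torque = F * d * sin(theta)   (moment arm = d*sin(theta))
d = 30 cm = 0.3 m
Torque = 131 * 0.3 * sin(40)
Torque = 25.26 N*m


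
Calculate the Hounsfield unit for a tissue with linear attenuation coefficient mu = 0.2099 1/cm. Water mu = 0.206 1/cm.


HU = ((mu_tissue - mu_water) / mu_water) * 1000
HU = ((0.2099 - 0.206) / 0.206) * 1000
HU = 18.93


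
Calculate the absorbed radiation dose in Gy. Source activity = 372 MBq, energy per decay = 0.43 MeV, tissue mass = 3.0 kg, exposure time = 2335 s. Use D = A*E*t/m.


A = 372 MBq = 3.7200e+08 Bq
E = 0.43 MeV = 6.8886e-14 J
D = A*E*t/m = 3.7200e+08*6.8886e-14*2335/3.0
D = 0.01995 Gy


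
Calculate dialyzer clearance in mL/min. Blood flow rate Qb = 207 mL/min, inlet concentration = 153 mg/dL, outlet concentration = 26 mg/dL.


K = Qb * (Cb_in - Cb_out) / Cb_in
K = 207 * (153 - 26) / 153
K = 171.8 mL/min


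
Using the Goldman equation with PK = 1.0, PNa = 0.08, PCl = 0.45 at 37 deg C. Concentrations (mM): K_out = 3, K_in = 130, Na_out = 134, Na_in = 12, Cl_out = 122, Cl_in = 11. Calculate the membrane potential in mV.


Vm = (RT/F)*ln((PK*Ko + PNa*Nao + PCl*Cli)/(PK*Ki + PNa*Nai + PCl*Clo))
Numer = 18.67, Denom = 185.86
Vm = -61.42 mV


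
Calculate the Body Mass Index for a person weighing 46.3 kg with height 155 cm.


BMI = weight / height^2
height = 155 cm = 1.55 m
BMI = 46.3 / 1.55^2
BMI = 19.27 kg/m^2


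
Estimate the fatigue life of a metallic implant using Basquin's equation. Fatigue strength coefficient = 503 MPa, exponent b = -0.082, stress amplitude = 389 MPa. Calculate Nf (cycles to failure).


sigma_a = sigma_f' * (2Nf)^b
2Nf = (sigma_a/sigma_f')^(1/b)
2Nf = (389/503)^(1/-0.082)
2Nf = 22.972053
Nf = 11.49


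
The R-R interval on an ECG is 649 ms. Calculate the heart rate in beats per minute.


HR = 60 / RR_interval(s)
RR = 649 ms = 0.649 s
HR = 60 / 0.649 = 92.45 bpm


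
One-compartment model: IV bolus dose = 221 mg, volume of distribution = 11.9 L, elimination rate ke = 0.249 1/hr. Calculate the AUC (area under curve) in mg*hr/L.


C0 = Dose/Vd = 221/11.9 = 18.5714 mg/L
AUC = C0/ke = 18.5714/0.249
AUC = 74.58 mg*hr/L


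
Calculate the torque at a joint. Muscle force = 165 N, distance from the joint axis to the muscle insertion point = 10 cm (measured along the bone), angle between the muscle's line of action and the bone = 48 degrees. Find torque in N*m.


Torque = F * d * sin(theta)   (moment arm = d*sin(theta))
d = 10 cm = 0.1 m
Torque = 165 * 0.1 * sin(48)
Torque = 12.26 N*m


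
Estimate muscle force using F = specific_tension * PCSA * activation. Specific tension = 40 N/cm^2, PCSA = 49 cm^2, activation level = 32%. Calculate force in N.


F = sigma * PCSA * activation
F = 40 * 49 * 0.32
F = 627.2 N


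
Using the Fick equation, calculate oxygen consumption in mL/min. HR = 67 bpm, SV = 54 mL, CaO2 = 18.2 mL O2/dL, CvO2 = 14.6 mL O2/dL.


CO = HR*SV = 67*54/1000 = 3.618 L/min
a-v O2 diff = 18.2 - 14.6 = 3.6 mL/dL
VO2 = CO * (CaO2-CvO2) * 10 dL/L
VO2 = 3.618 * 3.6 * 10
VO2 = 130.2 mL/min


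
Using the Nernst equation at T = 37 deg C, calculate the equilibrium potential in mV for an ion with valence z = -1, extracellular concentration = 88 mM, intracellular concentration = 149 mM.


E = (RT/(zF)) * ln(C_out/C_in)
T = 37 + 273.15 = 310.15 K
E = (8.314 * 310.15 / (-1 * 96485)) * ln(88/149)
E = 14.07 mV


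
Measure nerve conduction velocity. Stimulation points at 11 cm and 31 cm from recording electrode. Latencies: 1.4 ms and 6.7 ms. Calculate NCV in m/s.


Distance = (31 - 11) / 100 = 0.2 m
dt = (6.7 - 1.4) / 1000 = 0.0053 s
NCV = dist / dt = 37.74 m/s


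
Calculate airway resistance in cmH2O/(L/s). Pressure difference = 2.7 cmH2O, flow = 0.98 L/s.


R = dP / flow
R = 2.7 / 0.98
R = 2.755 cmH2O/(L/s)


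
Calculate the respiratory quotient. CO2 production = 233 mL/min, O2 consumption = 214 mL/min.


RQ = VCO2 / VO2
RQ = 233 / 214
RQ = 1.089


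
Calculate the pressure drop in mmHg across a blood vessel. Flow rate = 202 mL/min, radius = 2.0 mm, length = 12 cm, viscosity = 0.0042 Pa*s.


dP = 8*mu*L*Q / (pi*r^4)
Q = 202 mL/min = 3.36667e-06 m^3/s
dP = 270.054 Pa = 270.054 / 133.322 mmHg = 2.026 mmHg


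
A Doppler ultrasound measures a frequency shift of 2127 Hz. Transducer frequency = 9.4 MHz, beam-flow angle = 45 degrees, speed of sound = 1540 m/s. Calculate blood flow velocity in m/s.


v = fd * c / (2 * f0 * cos(theta))
v = 2127 * 1540 / (2 * 9.4000e+06 * cos(45))
v = 0.2464 m/s


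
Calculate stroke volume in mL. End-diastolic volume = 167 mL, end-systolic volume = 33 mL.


SV = EDV - ESV
SV = 167 - 33
SV = 134 mL


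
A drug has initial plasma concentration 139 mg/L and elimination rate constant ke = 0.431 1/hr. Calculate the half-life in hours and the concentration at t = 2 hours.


t_half = ln(2) / ke = 0.693147 / 0.431 = 1.608 hr
C(t) = C0 * exp(-ke*t) = 139 * exp(-0.431*2)
C(2) = 58.7 mg/L


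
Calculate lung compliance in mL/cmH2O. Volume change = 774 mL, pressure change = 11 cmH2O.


C = dV / dP
C = 774 / 11
C = 70.36 mL/cmH2O


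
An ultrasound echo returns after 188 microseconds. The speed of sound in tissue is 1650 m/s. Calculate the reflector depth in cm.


depth = c * t / 2
t = 188 us = 1.8800e-04 s
depth = 1650 * 1.8800e-04 / 2
depth = 0.1551 m = 15.51 cm


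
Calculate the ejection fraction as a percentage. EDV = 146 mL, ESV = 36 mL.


SV = EDV - ESV = 146 - 36 = 110 mL
EF = SV/EDV * 100 = 110/146 * 100
EF = 75.34%


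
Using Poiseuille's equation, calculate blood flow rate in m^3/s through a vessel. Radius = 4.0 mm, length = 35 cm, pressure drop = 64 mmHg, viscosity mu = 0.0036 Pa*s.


Q = pi*r^4*dP / (8*mu*L)
r = 0.004 m, L = 0.35 m
dP = 64 mmHg = 8532.608 Pa
Q = 6.8079e-04 m^3/s


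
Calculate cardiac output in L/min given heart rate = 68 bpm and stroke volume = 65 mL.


CO = HR * SV
CO = 68 * 65 / 1000
CO = 4.42 L/min


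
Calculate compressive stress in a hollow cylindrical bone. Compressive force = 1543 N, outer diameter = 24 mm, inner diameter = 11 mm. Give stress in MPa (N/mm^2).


A = pi*(r_o^2 - r_i^2)
r_o = 12 mm, r_i = 5.5 mm
A = 357.356 mm^2
sigma = F/A = 1543 / 357.356
sigma = 4.318 MPa


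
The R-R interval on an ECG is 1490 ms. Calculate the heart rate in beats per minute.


HR = 60 / RR_interval(s)
RR = 1490 ms = 1.49 s
HR = 60 / 1.49 = 40.27 bpm


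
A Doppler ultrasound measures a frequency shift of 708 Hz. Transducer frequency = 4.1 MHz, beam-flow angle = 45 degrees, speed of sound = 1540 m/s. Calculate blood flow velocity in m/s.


v = fd * c / (2 * f0 * cos(theta))
v = 708 * 1540 / (2 * 4.1000e+06 * cos(45))
v = 0.188 m/s


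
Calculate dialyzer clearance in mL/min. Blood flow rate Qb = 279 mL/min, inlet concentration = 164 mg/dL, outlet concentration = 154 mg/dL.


K = Qb * (Cb_in - Cb_out) / Cb_in
K = 279 * (164 - 154) / 164
K = 17.01 mL/min


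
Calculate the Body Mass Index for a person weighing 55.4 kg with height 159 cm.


BMI = weight / height^2
height = 159 cm = 1.59 m
BMI = 55.4 / 1.59^2
BMI = 21.91 kg/m^2


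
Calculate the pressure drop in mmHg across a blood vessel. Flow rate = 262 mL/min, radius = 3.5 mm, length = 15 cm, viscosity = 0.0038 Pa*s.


dP = 8*mu*L*Q / (pi*r^4)
Q = 262 mL/min = 4.36667e-06 m^3/s
dP = 42.237 Pa = 42.237 / 133.322 mmHg = 0.3168 mmHg


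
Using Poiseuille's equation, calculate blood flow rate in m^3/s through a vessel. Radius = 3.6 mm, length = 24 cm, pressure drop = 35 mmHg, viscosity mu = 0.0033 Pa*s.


Q = pi*r^4*dP / (8*mu*L)
r = 0.0036 m, L = 0.24 m
dP = 35 mmHg = 4666.27 Pa
Q = 3.8861e-04 m^3/s


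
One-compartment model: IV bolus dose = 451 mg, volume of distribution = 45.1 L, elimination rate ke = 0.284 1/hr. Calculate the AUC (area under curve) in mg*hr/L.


C0 = Dose/Vd = 451/45.1 = 10 mg/L
AUC = C0/ke = 10/0.284
AUC = 35.21 mg*hr/L


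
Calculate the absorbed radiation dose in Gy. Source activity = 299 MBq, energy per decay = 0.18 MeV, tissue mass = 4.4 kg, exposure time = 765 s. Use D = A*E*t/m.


A = 299 MBq = 2.9900e+08 Bq
E = 0.18 MeV = 2.8836e-14 J
D = A*E*t/m = 2.9900e+08*2.8836e-14*765/4.4
D = 0.001499 Gy


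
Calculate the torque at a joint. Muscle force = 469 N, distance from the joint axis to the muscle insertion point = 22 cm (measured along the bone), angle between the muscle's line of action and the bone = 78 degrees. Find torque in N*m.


Torque = F * d * sin(theta)   (moment arm = d*sin(theta))
d = 22 cm = 0.22 m
Torque = 469 * 0.22 * sin(78)
Torque = 100.9 N*m


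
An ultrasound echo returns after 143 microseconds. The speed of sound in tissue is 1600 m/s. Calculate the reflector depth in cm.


depth = c * t / 2
t = 143 us = 1.4300e-04 s
depth = 1600 * 1.4300e-04 / 2
depth = 0.1144 m = 11.44 cm


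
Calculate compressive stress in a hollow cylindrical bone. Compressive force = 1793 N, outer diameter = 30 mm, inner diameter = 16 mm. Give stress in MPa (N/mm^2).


A = pi*(r_o^2 - r_i^2)
r_o = 15 mm, r_i = 8 mm
A = 505.796 mm^2
sigma = F/A = 1793 / 505.796
sigma = 3.545 MPa


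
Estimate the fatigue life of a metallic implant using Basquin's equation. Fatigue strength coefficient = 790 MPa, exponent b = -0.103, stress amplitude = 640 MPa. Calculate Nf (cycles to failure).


sigma_a = sigma_f' * (2Nf)^b
2Nf = (sigma_a/sigma_f')^(1/b)
2Nf = (640/790)^(1/-0.103)
2Nf = 7.7238902
Nf = 3.862


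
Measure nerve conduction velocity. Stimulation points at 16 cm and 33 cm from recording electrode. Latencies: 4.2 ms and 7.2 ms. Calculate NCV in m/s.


Distance = (33 - 16) / 100 = 0.17 m
dt = (7.2 - 4.2) / 1000 = 0.003 s
NCV = dist / dt = 56.67 m/s


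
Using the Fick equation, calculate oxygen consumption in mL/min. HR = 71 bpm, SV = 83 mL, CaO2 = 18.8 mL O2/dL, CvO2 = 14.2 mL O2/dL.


CO = HR*SV = 71*83/1000 = 5.893 L/min
a-v O2 diff = 18.8 - 14.2 = 4.6 mL/dL
VO2 = CO * (CaO2-CvO2) * 10 dL/L
VO2 = 5.893 * 4.6 * 10
VO2 = 271.1 mL/min


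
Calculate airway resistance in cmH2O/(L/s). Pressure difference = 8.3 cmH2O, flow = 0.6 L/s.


R = dP / flow
R = 8.3 / 0.6
R = 13.83 cmH2O/(L/s)


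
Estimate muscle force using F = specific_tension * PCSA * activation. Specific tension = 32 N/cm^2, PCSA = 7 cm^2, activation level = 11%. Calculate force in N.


F = sigma * PCSA * activation
F = 32 * 7 * 0.11
F = 24.64 N


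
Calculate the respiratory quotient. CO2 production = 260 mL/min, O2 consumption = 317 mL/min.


RQ = VCO2 / VO2
RQ = 260 / 317
RQ = 0.8202


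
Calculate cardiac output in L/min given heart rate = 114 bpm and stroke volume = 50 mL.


CO = HR * SV
CO = 114 * 50 / 1000
CO = 5.7 L/min


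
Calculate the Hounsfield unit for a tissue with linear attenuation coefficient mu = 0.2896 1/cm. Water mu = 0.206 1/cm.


HU = ((mu_tissue - mu_water) / mu_water) * 1000
HU = ((0.2896 - 0.206) / 0.206) * 1000
HU = 405.8


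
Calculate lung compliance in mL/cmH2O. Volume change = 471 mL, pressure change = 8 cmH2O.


C = dV / dP
C = 471 / 8
C = 58.88 mL/cmH2O


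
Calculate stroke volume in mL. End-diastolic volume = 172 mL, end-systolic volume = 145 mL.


SV = EDV - ESV
SV = 172 - 145
SV = 27 mL


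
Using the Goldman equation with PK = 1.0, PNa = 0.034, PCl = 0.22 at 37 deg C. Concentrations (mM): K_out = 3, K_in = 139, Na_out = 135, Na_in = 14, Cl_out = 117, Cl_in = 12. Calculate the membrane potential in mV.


Vm = (RT/F)*ln((PK*Ko + PNa*Nao + PCl*Cli)/(PK*Ki + PNa*Nai + PCl*Clo))
Numer = 10.23, Denom = 165.216
Vm = -74.35 mV


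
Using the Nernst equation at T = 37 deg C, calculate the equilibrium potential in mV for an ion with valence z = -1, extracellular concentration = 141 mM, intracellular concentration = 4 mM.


E = (RT/(zF)) * ln(C_out/C_in)
T = 37 + 273.15 = 310.15 K
E = (8.314 * 310.15 / (-1 * 96485)) * ln(141/4)
E = -95.21 mV


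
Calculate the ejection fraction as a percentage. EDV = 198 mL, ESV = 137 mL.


SV = EDV - ESV = 198 - 137 = 61 mL
EF = SV/EDV * 100 = 61/198 * 100
EF = 30.81%


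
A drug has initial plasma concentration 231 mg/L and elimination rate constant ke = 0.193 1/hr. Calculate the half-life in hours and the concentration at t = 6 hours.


t_half = ln(2) / ke = 0.693147 / 0.193 = 3.591 hr
C(t) = C0 * exp(-ke*t) = 231 * exp(-0.193*6)
C(6) = 72.56 mg/L


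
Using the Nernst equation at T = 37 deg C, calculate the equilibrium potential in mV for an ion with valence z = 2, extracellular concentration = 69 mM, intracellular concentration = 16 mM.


E = (RT/(zF)) * ln(C_out/C_in)
T = 37 + 273.15 = 310.15 K
E = (8.314 * 310.15 / (2 * 96485)) * ln(69/16)
E = 19.53 mV


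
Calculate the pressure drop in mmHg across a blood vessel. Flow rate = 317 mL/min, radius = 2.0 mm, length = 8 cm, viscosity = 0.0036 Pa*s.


dP = 8*mu*L*Q / (pi*r^4)
Q = 317 mL/min = 5.28333e-06 m^3/s
dP = 242.17 Pa = 242.17 / 133.322 mmHg = 1.816 mmHg


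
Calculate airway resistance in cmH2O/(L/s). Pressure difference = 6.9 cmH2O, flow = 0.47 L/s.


R = dP / flow
R = 6.9 / 0.47
R = 14.68 cmH2O/(L/s)


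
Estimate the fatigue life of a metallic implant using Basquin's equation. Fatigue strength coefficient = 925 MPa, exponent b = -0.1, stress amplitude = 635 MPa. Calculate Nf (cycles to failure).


sigma_a = sigma_f' * (2Nf)^b
2Nf = (sigma_a/sigma_f')^(1/b)
2Nf = (635/925)^(1/-0.1)
2Nf = 43.020958
Nf = 21.51


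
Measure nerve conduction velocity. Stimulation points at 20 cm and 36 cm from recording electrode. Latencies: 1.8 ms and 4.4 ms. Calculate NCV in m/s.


Distance = (36 - 20) / 100 = 0.16 m
dt = (4.4 - 1.8) / 1000 = 0.0026 s
NCV = dist / dt = 61.54 m/s


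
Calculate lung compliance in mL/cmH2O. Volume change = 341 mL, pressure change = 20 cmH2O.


C = dV / dP
C = 341 / 20
C = 17.05 mL/cmH2O


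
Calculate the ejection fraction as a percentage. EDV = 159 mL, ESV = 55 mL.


SV = EDV - ESV = 159 - 55 = 104 mL
EF = SV/EDV * 100 = 104/159 * 100
EF = 65.41%


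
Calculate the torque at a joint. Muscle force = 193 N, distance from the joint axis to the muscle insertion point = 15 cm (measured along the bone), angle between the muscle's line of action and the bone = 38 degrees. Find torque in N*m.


Torque = F * d * sin(theta)   (moment arm = d*sin(theta))
d = 15 cm = 0.15 m
Torque = 193 * 0.15 * sin(38)
Torque = 17.82 N*m


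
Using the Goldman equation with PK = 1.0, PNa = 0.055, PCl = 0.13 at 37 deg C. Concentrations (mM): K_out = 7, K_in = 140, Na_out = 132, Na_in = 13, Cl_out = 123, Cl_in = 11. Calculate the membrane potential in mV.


Vm = (RT/F)*ln((PK*Ko + PNa*Nao + PCl*Cli)/(PK*Ki + PNa*Nai + PCl*Clo))
Numer = 15.69, Denom = 156.705
Vm = -61.5 mV


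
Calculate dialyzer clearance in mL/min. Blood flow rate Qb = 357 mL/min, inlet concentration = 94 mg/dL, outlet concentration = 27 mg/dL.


K = Qb * (Cb_in - Cb_out) / Cb_in
K = 357 * (94 - 27) / 94
K = 254.5 mL/min


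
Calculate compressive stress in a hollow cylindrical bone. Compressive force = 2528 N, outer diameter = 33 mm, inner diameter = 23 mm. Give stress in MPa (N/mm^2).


A = pi*(r_o^2 - r_i^2)
r_o = 16.5 mm, r_i = 11.5 mm
A = 439.823 mm^2
sigma = F/A = 2528 / 439.823
sigma = 5.748 MPa


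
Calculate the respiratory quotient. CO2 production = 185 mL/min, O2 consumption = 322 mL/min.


RQ = VCO2 / VO2
RQ = 185 / 322
RQ = 0.5745


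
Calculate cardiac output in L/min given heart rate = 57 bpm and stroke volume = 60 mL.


CO = HR * SV
CO = 57 * 60 / 1000
CO = 3.42 L/min


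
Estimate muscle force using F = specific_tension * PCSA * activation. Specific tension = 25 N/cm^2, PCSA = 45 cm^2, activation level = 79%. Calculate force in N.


F = sigma * PCSA * activation
F = 25 * 45 * 0.79
F = 888.8 N


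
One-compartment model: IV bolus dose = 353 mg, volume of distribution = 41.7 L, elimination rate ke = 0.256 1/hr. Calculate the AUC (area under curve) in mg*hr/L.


C0 = Dose/Vd = 353/41.7 = 8.46523 mg/L
AUC = C0/ke = 8.46523/0.256
AUC = 33.07 mg*hr/L


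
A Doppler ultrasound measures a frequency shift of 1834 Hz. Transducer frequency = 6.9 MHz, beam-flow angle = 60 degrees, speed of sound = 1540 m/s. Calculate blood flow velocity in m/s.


v = fd * c / (2 * f0 * cos(theta))
v = 1834 * 1540 / (2 * 6.9000e+06 * cos(60))
v = 0.4093 m/s


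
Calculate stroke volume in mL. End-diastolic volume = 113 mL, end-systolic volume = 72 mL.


SV = EDV - ESV
SV = 113 - 72
SV = 41 mL


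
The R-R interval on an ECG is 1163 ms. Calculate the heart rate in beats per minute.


HR = 60 / RR_interval(s)
RR = 1163 ms = 1.163 s
HR = 60 / 1.163 = 51.59 bpm


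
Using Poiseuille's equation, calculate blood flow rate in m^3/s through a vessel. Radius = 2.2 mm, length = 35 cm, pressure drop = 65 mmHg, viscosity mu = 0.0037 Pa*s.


Q = pi*r^4*dP / (8*mu*L)
r = 0.0022 m, L = 0.35 m
dP = 65 mmHg = 8665.93 Pa
Q = 6.1560e-05 m^3/s


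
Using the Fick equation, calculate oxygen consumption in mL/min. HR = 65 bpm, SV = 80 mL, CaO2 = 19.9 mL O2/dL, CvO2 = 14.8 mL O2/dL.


CO = HR*SV = 65*80/1000 = 5.2 L/min
a-v O2 diff = 19.9 - 14.8 = 5.1 mL/dL
VO2 = CO * (CaO2-CvO2) * 10 dL/L
VO2 = 5.2 * 5.1 * 10
VO2 = 265.2 mL/min


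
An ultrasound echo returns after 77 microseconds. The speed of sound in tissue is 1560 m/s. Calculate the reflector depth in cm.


depth = c * t / 2
t = 77 us = 7.7000e-05 s
depth = 1560 * 7.7000e-05 / 2
depth = 0.06006 m = 6.006 cm


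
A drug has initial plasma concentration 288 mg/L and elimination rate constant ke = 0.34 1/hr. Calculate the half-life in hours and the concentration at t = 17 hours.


t_half = ln(2) / ke = 0.693147 / 0.34 = 2.039 hr
C(t) = C0 * exp(-ke*t) = 288 * exp(-0.34*17)
C(17) = 0.8896 mg/L


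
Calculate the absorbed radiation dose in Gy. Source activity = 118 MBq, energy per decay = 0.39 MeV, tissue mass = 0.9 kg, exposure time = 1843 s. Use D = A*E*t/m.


A = 118 MBq = 1.1800e+08 Bq
E = 0.39 MeV = 6.2478e-14 J
D = A*E*t/m = 1.1800e+08*6.2478e-14*1843/0.9
D = 0.0151 Gy


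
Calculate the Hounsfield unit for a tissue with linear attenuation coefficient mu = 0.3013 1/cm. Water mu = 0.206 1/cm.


HU = ((mu_tissue - mu_water) / mu_water) * 1000
HU = ((0.3013 - 0.206) / 0.206) * 1000
HU = 462.6


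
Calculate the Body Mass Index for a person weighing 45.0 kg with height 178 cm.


BMI = weight / height^2
height = 178 cm = 1.78 m
BMI = 45.0 / 1.78^2
BMI = 14.2 kg/m^2


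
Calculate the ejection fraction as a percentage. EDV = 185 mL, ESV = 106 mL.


SV = EDV - ESV = 185 - 106 = 79 mL
EF = SV/EDV * 100 = 79/185 * 100
EF = 42.7%


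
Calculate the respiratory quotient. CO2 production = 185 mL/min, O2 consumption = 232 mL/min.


RQ = VCO2 / VO2
RQ = 185 / 232
RQ = 0.7974


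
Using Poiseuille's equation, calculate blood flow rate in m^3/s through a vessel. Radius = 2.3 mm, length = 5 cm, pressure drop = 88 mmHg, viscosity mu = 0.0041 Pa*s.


Q = pi*r^4*dP / (8*mu*L)
r = 0.0023 m, L = 0.05 m
dP = 88 mmHg = 11732.336 Pa
Q = 6.2893e-04 m^3/s


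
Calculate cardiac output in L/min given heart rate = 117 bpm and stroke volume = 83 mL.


CO = HR * SV
CO = 117 * 83 / 1000
CO = 9.711 L/min


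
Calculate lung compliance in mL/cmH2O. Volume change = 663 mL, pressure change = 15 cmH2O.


C = dV / dP
C = 663 / 15
C = 44.2 mL/cmH2O


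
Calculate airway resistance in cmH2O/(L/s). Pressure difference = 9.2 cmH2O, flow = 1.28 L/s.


R = dP / flow
R = 9.2 / 1.28
R = 7.187 cmH2O/(L/s)


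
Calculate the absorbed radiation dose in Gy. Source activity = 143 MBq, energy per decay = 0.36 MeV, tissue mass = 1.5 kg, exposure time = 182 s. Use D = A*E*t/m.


A = 143 MBq = 1.4300e+08 Bq
E = 0.36 MeV = 5.7672e-14 J
D = A*E*t/m = 1.4300e+08*5.7672e-14*182/1.5
D = 0.001001 Gy


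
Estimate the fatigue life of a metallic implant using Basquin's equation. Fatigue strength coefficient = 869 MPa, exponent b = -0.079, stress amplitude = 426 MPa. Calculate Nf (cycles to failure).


sigma_a = sigma_f' * (2Nf)^b
2Nf = (sigma_a/sigma_f')^(1/b)
2Nf = (426/869)^(1/-0.079)
2Nf = 8300.7277
Nf = 4150


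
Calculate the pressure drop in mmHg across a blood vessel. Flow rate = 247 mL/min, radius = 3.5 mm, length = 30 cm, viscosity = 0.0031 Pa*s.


dP = 8*mu*L*Q / (pi*r^4)
Q = 247 mL/min = 4.11667e-06 m^3/s
dP = 64.9676 Pa = 64.9676 / 133.322 mmHg = 0.4873 mmHg


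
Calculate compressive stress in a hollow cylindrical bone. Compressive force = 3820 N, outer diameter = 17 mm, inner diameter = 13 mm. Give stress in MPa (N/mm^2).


A = pi*(r_o^2 - r_i^2)
r_o = 8.5 mm, r_i = 6.5 mm
A = 94.2478 mm^2
sigma = F/A = 3820 / 94.2478
sigma = 40.53 MPa


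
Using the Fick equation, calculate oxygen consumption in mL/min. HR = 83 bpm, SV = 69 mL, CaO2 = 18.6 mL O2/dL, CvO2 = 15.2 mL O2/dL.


CO = HR*SV = 83*69/1000 = 5.727 L/min
a-v O2 diff = 18.6 - 15.2 = 3.4 mL/dL
VO2 = CO * (CaO2-CvO2) * 10 dL/L
VO2 = 5.727 * 3.4 * 10
VO2 = 194.7 mL/min


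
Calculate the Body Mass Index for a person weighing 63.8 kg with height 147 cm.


BMI = weight / height^2
height = 147 cm = 1.47 m
BMI = 63.8 / 1.47^2
BMI = 29.52 kg/m^2


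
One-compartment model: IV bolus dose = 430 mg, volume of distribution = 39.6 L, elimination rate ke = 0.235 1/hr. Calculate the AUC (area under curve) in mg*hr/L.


C0 = Dose/Vd = 430/39.6 = 10.8586 mg/L
AUC = C0/ke = 10.8586/0.235
AUC = 46.21 mg*hr/L


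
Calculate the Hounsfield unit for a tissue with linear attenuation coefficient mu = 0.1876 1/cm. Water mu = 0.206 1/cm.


HU = ((mu_tissue - mu_water) / mu_water) * 1000
HU = ((0.1876 - 0.206) / 0.206) * 1000
HU = -89.32


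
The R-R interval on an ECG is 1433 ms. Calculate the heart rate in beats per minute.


HR = 60 / RR_interval(s)
RR = 1433 ms = 1.433 s
HR = 60 / 1.433 = 41.87 bpm


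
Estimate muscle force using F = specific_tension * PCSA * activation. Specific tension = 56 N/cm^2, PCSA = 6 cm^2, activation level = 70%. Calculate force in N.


F = sigma * PCSA * activation
F = 56 * 6 * 0.7
F = 235.2 N


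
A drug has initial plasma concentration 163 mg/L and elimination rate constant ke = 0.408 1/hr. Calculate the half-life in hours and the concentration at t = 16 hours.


t_half = ln(2) / ke = 0.693147 / 0.408 = 1.699 hr
C(t) = C0 * exp(-ke*t) = 163 * exp(-0.408*16)
C(16) = 0.2383 mg/L


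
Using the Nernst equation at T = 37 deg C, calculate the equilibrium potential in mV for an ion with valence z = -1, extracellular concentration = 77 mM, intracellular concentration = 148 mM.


E = (RT/(zF)) * ln(C_out/C_in)
T = 37 + 273.15 = 310.15 K
E = (8.314 * 310.15 / (-1 * 96485)) * ln(77/148)
E = 17.46 mV


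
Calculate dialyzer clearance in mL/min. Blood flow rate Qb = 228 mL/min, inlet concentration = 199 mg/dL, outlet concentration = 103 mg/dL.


K = Qb * (Cb_in - Cb_out) / Cb_in
K = 228 * (199 - 103) / 199
K = 110 mL/min
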